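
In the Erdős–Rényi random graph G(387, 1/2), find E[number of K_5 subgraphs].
E[# K_5] = C(387, 5) · (1/2)^C(5, 2) = 70486792992 / 2^10 = 2202712281/32 = 68834758.78125

For each 5-subset S of vertices (there are C(387, 5) = 70486792992 such S), let X_S = 1 if S induces a K_5 (all C(5, 2) = 10 edges present). Then P(X_S = 1) = (1/2)^10 = 1/1024. By linearity of expectation, E[# K_5] = C(387, 5) · (1/2)^10 = 70486792992 / 1024 = 2202712281/32 = 68834758.78125.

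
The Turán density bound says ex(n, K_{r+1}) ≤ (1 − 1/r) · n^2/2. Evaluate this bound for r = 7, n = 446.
Turán density bound = (6/7) · 446^2/2 = 596748/7 ≈ 85249.7143

Turán's theorem: ex(n, K_{r+1}) is achieved by the complete r-partite Turán graph T(n, r) with parts as balanced as possible, and is at most (1 − 1/r) · n^2/2. For r = 7, n = 446: the density bound is (6/7) · 198916/2 = 596748/7 ≈ 85249.7143. The integer-valued extremum is e(T(446, 7)) = 85249, which is strictly less than the density bound 596748/7 since 7 ∤ 446 (the parts of T(446, 7) cannot all be equal).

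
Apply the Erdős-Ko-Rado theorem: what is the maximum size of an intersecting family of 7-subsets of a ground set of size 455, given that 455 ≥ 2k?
max |F| = C(454, 6) = 11765093687985

Erdős-Ko-Rado (1961): when n ≥ 2k, max |F| = C(n−1, k−1). The bound is attained by the star {A : i ∈ A} for any fixed i ∈ [n]. Here C(455−1, 7−1) = C(454, 6) = 11765093687985.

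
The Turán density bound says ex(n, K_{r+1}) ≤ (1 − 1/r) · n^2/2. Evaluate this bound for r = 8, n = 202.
Turán density bound = (7/8) · 202^2/2 = 71407/4 ≈ 17851.75

Turán's theorem: ex(n, K_{r+1}) is achieved by the complete r-partite Turán graph T(n, r) with parts as balanced as possible, and is at most (1 − 1/r) · n^2/2. For r = 8, n = 202: the density bound is (7/8) · 40804/2 = 71407/4 ≈ 17851.75. The integer-valued extremum is e(T(202, 8)) = 17851, which is strictly less than the density bound 71407/4 since 8 ∤ 202 (the parts of T(202, 8) cannot all be equal).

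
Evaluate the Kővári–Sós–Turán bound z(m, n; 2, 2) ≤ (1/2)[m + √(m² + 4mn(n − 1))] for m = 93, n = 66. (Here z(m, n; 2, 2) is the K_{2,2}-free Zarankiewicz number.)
z(93, 66; 2, 2) ≤ (1/2)[93 + √(93² + 4·93·66·65)] = (1/2)[93 + √1604529] = 679.85

Kővári–Sós–Turán: let r_1, ..., r_93 be the row sums and z = Σ r_i the total number of 1s. Each pair of columns can share at most one row with both entries 1 (else a 2×2 all-ones block appears), so Σ_i C(r_i, 2) ≤ C(66, 2) = 2145. By convexity Σ_i C(r_i, 2) ≥ 93·C(z/93, 2) = z(z − 93)/(2·93), giving z² − 93z − 93·66·65 ≤ 0 and hence z ≤ (1/2)[93 + √(8649 + 4·398970)] = (1/2)[93 + √1604529] ≈ (1/2)(93 + 1266.7) = 679.85.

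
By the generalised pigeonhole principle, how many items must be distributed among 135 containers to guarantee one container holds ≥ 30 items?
n = (30 − 1)·135 + 1 = 3916

By the generalised pigeonhole principle, to guarantee some box contains ≥ r objects we need more than (r − 1) · k objects total. Threshold: n = (r − 1) · k + 1. With r = 30 and k = 135: n = 29 · 135 + 1 = 3915 + 1 = 3916. For n = 3915 = 29 · 135, we can put exactly 29 objects in every box, avoiding 30 in any single one — so 3916 is tight.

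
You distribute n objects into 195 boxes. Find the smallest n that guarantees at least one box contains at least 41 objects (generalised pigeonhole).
n = (41 − 1)·195 + 1 = 7801

By the generalised pigeonhole principle, to guarantee some box contains ≥ r objects we need more than (r − 1) · k objects total. Threshold: n = (r − 1) · k + 1. With r = 41 and k = 195: n = 40 · 195 + 1 = 7800 + 1 = 7801. For n = 7800 = 40 · 195, we can put exactly 40 objects in every box, avoiding 41 in any single one — so 7801 is tight.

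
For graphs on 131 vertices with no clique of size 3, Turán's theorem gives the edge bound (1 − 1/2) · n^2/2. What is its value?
Turán density bound = (1/2) · 131^2/2 = 17161/4 ≈ 4290.25

Turán's theorem: ex(n, K_{r+1}) is achieved by the complete r-partite Turán graph T(n, r) with parts as balanced as possible, and is at most (1 − 1/r) · n^2/2. For r = 2, n = 131: the density bound is (1/2) · 17161/2 = 17161/4 ≈ 4290.25. The integer-valued extremum is e(T(131, 2)) = 4290, which is strictly less than the density bound 17161/4 since 2 ∤ 131 (the parts of T(131, 2) cannot all be equal).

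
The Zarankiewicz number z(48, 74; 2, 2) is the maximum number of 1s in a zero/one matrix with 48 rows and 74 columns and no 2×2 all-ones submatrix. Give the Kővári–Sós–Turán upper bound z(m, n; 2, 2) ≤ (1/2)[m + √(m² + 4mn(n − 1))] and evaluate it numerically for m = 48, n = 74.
z(48, 74; 2, 2) ≤ (1/2)[48 + √(48² + 4·48·74·73)] = (1/2)[48 + √1039488] = 533.7764

Kővári–Sós–Turán: let r_1, ..., r_48 be the row sums and z = Σ r_i the total number of 1s. Each pair of columns can share at most one row with both entries 1 (else a 2×2 all-ones block appears), so Σ_i C(r_i, 2) ≤ C(74, 2) = 2701. By convexity Σ_i C(r_i, 2) ≥ 48·C(z/48, 2) = z(z − 48)/(2·48), giving z² − 48z − 48·74·73 ≤ 0 and hence z ≤ (1/2)[48 + √(2304 + 4·259296)] = (1/2)[48 + √1039488] ≈ (1/2)(48 + 1019.5528) = 533.7764.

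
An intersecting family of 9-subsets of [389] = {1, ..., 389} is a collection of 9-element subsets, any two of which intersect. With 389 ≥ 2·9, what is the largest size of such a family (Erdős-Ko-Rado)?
max |F| = C(388, 8) = 11846458524848112

Erdős-Ko-Rado (1961): when n ≥ 2k, max |F| = C(n−1, k−1). The bound is attained by the star {A : i ∈ A} for any fixed i ∈ [n]. Here C(389−1, 9−1) = C(388, 8) = 11846458524848112.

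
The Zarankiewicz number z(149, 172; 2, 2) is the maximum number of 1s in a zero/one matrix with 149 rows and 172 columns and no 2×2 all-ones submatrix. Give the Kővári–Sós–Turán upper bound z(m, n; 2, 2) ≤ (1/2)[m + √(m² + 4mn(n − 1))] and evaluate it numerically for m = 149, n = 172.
z(149, 172; 2, 2) ≤ (1/2)[149 + √(149² + 4·149·172·171)] = (1/2)[149 + √17551753] = 2169.2406

Kővári–Sós–Turán: let r_1, ..., r_149 be the row sums and z = Σ r_i the total number of 1s. Each pair of columns can share at most one row with both entries 1 (else a 2×2 all-ones block appears), so Σ_i C(r_i, 2) ≤ C(172, 2) = 14706. By convexity Σ_i C(r_i, 2) ≥ 149·C(z/149, 2) = z(z − 149)/(2·149), giving z² − 149z − 149·172·171 ≤ 0 and hence z ≤ (1/2)[149 + √(22201 + 4·4382388)] = (1/2)[149 + √17551753] ≈ (1/2)(149 + 4189.4812) = 2169.2406.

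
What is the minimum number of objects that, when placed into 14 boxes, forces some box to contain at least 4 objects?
n = (4 − 1)·14 + 1 = 43

By the generalised pigeonhole principle, to guarantee some box contains ≥ r objects we need more than (r − 1) · k objects total. Threshold: n = (r − 1) · k + 1. With r = 4 and k = 14: n = 3 · 14 + 1 = 42 + 1 = 43. For n = 42 = 3 · 14, we can put exactly 3 objects in every box, avoiding 4 in any single one — so 43 is tight.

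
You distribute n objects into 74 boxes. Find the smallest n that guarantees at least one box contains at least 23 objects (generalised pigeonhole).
n = (23 − 1)·74 + 1 = 1629

By the generalised pigeonhole principle, to guarantee some box contains ≥ r objects we need more than (r − 1) · k objects total. Threshold: n = (r − 1) · k + 1. With r = 23 and k = 74: n = 22 · 74 + 1 = 1628 + 1 = 1629. For n = 1628 = 22 · 74, we can put exactly 22 objects in every box, avoiding 23 in any single one — so 1629 is tight.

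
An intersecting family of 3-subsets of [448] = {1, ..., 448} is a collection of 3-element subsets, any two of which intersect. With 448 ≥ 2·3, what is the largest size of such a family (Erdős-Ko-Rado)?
max |F| = C(447, 2) = 99681

Erdős-Ko-Rado (1961): when n ≥ 2k, max |F| = C(n−1, k−1). The bound is attained by the star {A : i ∈ A} for any fixed i ∈ [n]. Here C(448−1, 3−1) = C(447, 2) = 99681.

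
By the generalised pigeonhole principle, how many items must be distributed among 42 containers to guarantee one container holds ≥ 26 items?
n = (26 − 1)·42 + 1 = 1051

By the generalised pigeonhole principle, to guarantee some box contains ≥ r objects we need more than (r − 1) · k objects total. Threshold: n = (r − 1) · k + 1. With r = 26 and k = 42: n = 25 · 42 + 1 = 1050 + 1 = 1051. For n = 1050 = 25 · 42, we can put exactly 25 objects in every box, avoiding 26 in any single one — so 1051 is tight.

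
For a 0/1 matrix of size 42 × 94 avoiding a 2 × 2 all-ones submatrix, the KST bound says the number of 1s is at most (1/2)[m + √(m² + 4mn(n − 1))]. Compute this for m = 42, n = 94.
z(42, 94; 2, 2) ≤ (1/2)[42 + √(42² + 4·42·94·93)] = (1/2)[42 + √1470420] = 627.3044

Kővári–Sós–Turán: let r_1, ..., r_42 be the row sums and z = Σ r_i the total number of 1s. Each pair of columns can share at most one row with both entries 1 (else a 2×2 all-ones block appears), so Σ_i C(r_i, 2) ≤ C(94, 2) = 4371. By convexity Σ_i C(r_i, 2) ≥ 42·C(z/42, 2) = z(z − 42)/(2·42), giving z² − 42z − 42·94·93 ≤ 0 and hence z ≤ (1/2)[42 + √(1764 + 4·367164)] = (1/2)[42 + √1470420] ≈ (1/2)(42 + 1212.6088) = 627.3044.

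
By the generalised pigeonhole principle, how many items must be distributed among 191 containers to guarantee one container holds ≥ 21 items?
n = (21 − 1)·191 + 1 = 3821

By the generalised pigeonhole principle, to guarantee some box contains ≥ r objects we need more than (r − 1) · k objects total. Threshold: n = (r − 1) · k + 1. With r = 21 and k = 191: n = 20 · 191 + 1 = 3820 + 1 = 3821. For n = 3820 = 20 · 191, we can put exactly 20 objects in every box, avoiding 21 in any single one — so 3821 is tight.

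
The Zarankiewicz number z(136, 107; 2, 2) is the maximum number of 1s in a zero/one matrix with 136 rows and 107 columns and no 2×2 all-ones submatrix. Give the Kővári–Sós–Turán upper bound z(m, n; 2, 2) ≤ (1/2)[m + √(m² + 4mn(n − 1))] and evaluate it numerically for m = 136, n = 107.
z(136, 107; 2, 2) ≤ (1/2)[136 + √(136² + 4·136·107·106)] = (1/2)[136 + √6188544] = 1311.8392

Kővári–Sós–Turán: let r_1, ..., r_136 be the row sums and z = Σ r_i the total number of 1s. Each pair of columns can share at most one row with both entries 1 (else a 2×2 all-ones block appears), so Σ_i C(r_i, 2) ≤ C(107, 2) = 5671. By convexity Σ_i C(r_i, 2) ≥ 136·C(z/136, 2) = z(z − 136)/(2·136), giving z² − 136z − 136·107·106 ≤ 0 and hence z ≤ (1/2)[136 + √(18496 + 4·1542512)] = (1/2)[136 + √6188544] ≈ (1/2)(136 + 2487.6784) = 1311.8392.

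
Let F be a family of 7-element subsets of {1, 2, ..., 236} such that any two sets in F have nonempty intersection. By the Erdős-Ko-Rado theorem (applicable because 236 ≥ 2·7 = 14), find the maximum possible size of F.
max |F| = C(235, 6) = 219348639510

Erdős-Ko-Rado (1961): when n ≥ 2k, max |F| = C(n−1, k−1). The bound is attained by the star {A : i ∈ A} for any fixed i ∈ [n]. Here C(236−1, 7−1) = C(235, 6) = 219348639510.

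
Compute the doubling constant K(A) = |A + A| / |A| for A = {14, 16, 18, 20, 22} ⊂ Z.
K = |A + A| / |A| = 9/5

Enumerate A + A = {a + b : a, b ∈ A}. With |A| = 5, there are |A|^2 = 25 ordered sum pairs; collecting distinct values, A + A = {28, 30, 32, 34, 36, 38, 40, 42, 44}, so |A + A| = 9. Thus K = 9/5. Here |A + A| = 2|A| − 1 = 9, the minimum possible — so K = 9/5 is minimal, which holds iff A is an arithmetic progression.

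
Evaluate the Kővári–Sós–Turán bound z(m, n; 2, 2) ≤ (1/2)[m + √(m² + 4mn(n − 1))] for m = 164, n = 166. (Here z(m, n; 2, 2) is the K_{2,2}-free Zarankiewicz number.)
z(164, 166; 2, 2) ≤ (1/2)[164 + √(164² + 4·164·166·165)] = (1/2)[164 + √17994736] = 2203.0101

Kővári–Sós–Turán: let r_1, ..., r_164 be the row sums and z = Σ r_i the total number of 1s. Each pair of columns can share at most one row with both entries 1 (else a 2×2 all-ones block appears), so Σ_i C(r_i, 2) ≤ C(166, 2) = 13695. By convexity Σ_i C(r_i, 2) ≥ 164·C(z/164, 2) = z(z − 164)/(2·164), giving z² − 164z − 164·166·165 ≤ 0 and hence z ≤ (1/2)[164 + √(26896 + 4·4491960)] = (1/2)[164 + √17994736] ≈ (1/2)(164 + 4242.0203) = 2203.0101.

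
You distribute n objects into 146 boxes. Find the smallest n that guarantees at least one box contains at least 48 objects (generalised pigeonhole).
n = (48 − 1)·146 + 1 = 6863

By the generalised pigeonhole principle, to guarantee some box contains ≥ r objects we need more than (r − 1) · k objects total. Threshold: n = (r − 1) · k + 1. With r = 48 and k = 146: n = 47 · 146 + 1 = 6862 + 1 = 6863. For n = 6862 = 47 · 146, we can put exactly 47 objects in every box, avoiding 48 in any single one — so 6863 is tight.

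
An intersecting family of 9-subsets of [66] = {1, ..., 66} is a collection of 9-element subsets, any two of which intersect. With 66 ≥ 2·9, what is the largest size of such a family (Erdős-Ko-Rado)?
max |F| = C(65, 8) = 5047381560

The Erdős-Ko-Rado theorem states: for n ≥ 2k, an intersecting family of k-subsets of an n-element set has size at most C(n − 1, k − 1), with equality for 'star' families {A ⊆ [n] : |A| = k, i ∈ A} (fix an element i). For n = 66, k = 9: C(65, 8) = 5047381560.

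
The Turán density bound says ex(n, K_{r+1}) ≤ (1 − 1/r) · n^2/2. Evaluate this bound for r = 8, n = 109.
Turán density bound = (7/8) · 109^2/2 = 83167/16 ≈ 5197.9375

Turán's theorem: ex(n, K_{r+1}) is achieved by the complete r-partite Turán graph T(n, r) with parts as balanced as possible, and is at most (1 − 1/r) · n^2/2. For r = 8, n = 109: the density bound is (7/8) · 11881/2 = 83167/16 ≈ 5197.9375. The integer-valued extremum is e(T(109, 8)) = 5197, which is strictly less than the density bound 83167/16 since 8 ∤ 109 (the parts of T(109, 8) cannot all be equal).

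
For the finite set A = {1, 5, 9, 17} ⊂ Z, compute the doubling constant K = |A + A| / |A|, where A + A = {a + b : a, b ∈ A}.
K = |A + A| / |A| = 8/4 = 2

Enumerate A + A = {a + b : a, b ∈ A}. With |A| = 4, there are |A|^2 = 16 ordered sum pairs; collecting distinct values, A + A = {2, 6, 10, 14, 18, 22, 26, 34}, so |A + A| = 8. Thus K = 8/4 = 2. For comparison, the minimum possible |A + A| over all 4-element sets is 2·4 − 1 = 7 (so min K = 7/4), attained only by arithmetic progressions.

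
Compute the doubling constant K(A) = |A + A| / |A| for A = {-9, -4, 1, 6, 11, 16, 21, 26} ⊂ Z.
K = |A + A| / |A| = 15/8

Enumerate A + A = {a + b : a, b ∈ A}. With |A| = 8, there are |A|^2 = 64 ordered sum pairs; collecting distinct values, A + A = {-18, -13, -8, -3, 2, 7, 12, 17, 22, 27, 32, 37, 42, 47, 52}, so |A + A| = 15. Thus K = 15/8. Here |A + A| = 2|A| − 1 = 15, the minimum possible — so K = 15/8 is minimal, which holds iff A is an arithmetic progression.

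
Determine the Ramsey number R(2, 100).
R(2, 100) = 100

R(2, k) = k for all k ≥ 2: in a 2-colouring of K_k, either some edge is red (a red K_2) or all edges are blue (a blue K_k). And K_{99} coloured all-blue has no blue K_100, so R(2, 100) > 99. Hence R(2, 100) = 100.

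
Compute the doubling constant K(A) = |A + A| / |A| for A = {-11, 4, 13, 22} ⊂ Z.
K = |A + A| / |A| = 9/4

Enumerate A + A = {a + b : a, b ∈ A}. With |A| = 4, there are |A|^2 = 16 ordered sum pairs; collecting distinct values, A + A = {-22, -7, 2, 8, 11, 17, 26, 35, 44}, so |A + A| = 9. Thus K = 9/4. For comparison, the minimum possible |A + A| over all 4-element sets is 2·4 − 1 = 7 (so min K = 7/4), attained only by arithmetic progressions.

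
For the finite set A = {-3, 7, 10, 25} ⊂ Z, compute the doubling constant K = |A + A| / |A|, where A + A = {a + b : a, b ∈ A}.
K = |A + A| / |A| = 10/4 = 5/2

Enumerate A + A = {a + b : a, b ∈ A}. With |A| = 4, there are |A|^2 = 16 ordered sum pairs; collecting distinct values, A + A = {-6, 4, 7, 14, 17, 20, 22, 32, 35, 50}, so |A + A| = 10. Thus K = 10/4 = 5/2. For comparison, the minimum possible |A + A| over all 4-element sets is 2·4 − 1 = 7 (so min K = 7/4), attained only by arithmetic progressions.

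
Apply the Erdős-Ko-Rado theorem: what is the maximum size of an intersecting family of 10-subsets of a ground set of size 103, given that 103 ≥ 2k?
max |F| = C(102, 9) = 2290415157800

Erdős-Ko-Rado (1961): when n ≥ 2k, max |F| = C(n−1, k−1). The bound is attained by the star {A : i ∈ A} for any fixed i ∈ [n]. Here C(103−1, 10−1) = C(102, 9) = 2290415157800.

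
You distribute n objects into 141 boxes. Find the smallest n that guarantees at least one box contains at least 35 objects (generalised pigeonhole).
n = (35 − 1)·141 + 1 = 4795

By the generalised pigeonhole principle, to guarantee some box contains ≥ r objects we need more than (r − 1) · k objects total. Threshold: n = (r − 1) · k + 1. With r = 35 and k = 141: n = 34 · 141 + 1 = 4794 + 1 = 4795. For n = 4794 = 34 · 141, we can put exactly 34 objects in every box, avoiding 35 in any single one — so 4795 is tight.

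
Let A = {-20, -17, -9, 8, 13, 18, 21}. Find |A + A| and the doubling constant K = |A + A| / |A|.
K = |A + A| / |A| = 25/7

Enumerate A + A = {a + b : a, b ∈ A}. With |A| = 7, there are |A|^2 = 49 ordered sum pairs; collecting distinct values, A + A = {-40, -37, -34, -29, -26, -18, -12, -9, -7, -4, -2, -1, 1, 4, 9, 12, 16, 21, 26, 29, 31, 34, 36, 39, 42}, so |A + A| = 25. Thus K = 25/7. For comparison, the minimum possible |A + A| over all 7-element sets is 2·7 − 1 = 13 (so min K = 13/7), attained only by arithmetic progressions.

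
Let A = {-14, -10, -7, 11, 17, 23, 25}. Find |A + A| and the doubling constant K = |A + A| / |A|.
K = |A + A| / |A| = 27/7

Enumerate A + A = {a + b : a, b ∈ A}. With |A| = 7, there are |A|^2 = 49 ordered sum pairs; collecting distinct values, A + A = {-28, -24, -21, -20, -17, -14, -3, 1, 3, 4, 7, 9, 10, 11, 13, 15, 16, 18, 22, 28, 34, 36, 40, 42, 46, 48, 50}, so |A + A| = 27. Thus K = 27/7. For comparison, the minimum possible |A + A| over all 7-element sets is 2·7 − 1 = 13 (so min K = 13/7), attained only by arithmetic progressions.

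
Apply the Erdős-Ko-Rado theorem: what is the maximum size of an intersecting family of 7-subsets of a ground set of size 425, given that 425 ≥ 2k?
max |F| = C(424, 6) = 7788101227116

The Erdős-Ko-Rado theorem states: for n ≥ 2k, an intersecting family of k-subsets of an n-element set has size at most C(n − 1, k − 1), with equality for 'star' families {A ⊆ [n] : |A| = k, i ∈ A} (fix an element i). For n = 425, k = 7: C(424, 6) = 7788101227116.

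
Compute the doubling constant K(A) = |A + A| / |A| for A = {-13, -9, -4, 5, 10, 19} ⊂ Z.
K = |A + A| / |A| = 16/6 = 8/3

Enumerate A + A = {a + b : a, b ∈ A}. With |A| = 6, there are |A|^2 = 36 ordered sum pairs; collecting distinct values, A + A = {-26, -22, -18, -17, -13, -8, -4, -3, 1, 6, 10, 15, 20, 24, 29, 38}, so |A + A| = 16. Thus K = 16/6 = 8/3. For comparison, the minimum possible |A + A| over all 6-element sets is 2·6 − 1 = 11 (so min K = 11/6), attained only by arithmetic progressions.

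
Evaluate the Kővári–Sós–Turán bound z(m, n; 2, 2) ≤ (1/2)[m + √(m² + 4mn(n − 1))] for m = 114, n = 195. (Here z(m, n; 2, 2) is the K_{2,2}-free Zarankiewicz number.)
z(114, 195; 2, 2) ≤ (1/2)[114 + √(114² + 4·114·195·194)] = (1/2)[114 + √17263476] = 2134.467

Kővári–Sós–Turán: let r_1, ..., r_114 be the row sums and z = Σ r_i the total number of 1s. Each pair of columns can share at most one row with both entries 1 (else a 2×2 all-ones block appears), so Σ_i C(r_i, 2) ≤ C(195, 2) = 18915. By convexity Σ_i C(r_i, 2) ≥ 114·C(z/114, 2) = z(z − 114)/(2·114), giving z² − 114z − 114·195·194 ≤ 0 and hence z ≤ (1/2)[114 + √(12996 + 4·4312620)] = (1/2)[114 + √17263476] ≈ (1/2)(114 + 4154.9339) = 2134.467.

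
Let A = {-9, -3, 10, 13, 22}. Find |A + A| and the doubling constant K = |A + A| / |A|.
K = |A + A| / |A| = 15/5 = 3

Enumerate A + A = {a + b : a, b ∈ A}. With |A| = 5, there are |A|^2 = 25 ordered sum pairs; collecting distinct values, A + A = {-18, -12, -6, 1, 4, 7, 10, 13, 19, 20, 23, 26, 32, 35, 44}, so |A + A| = 15. Thus K = 15/5 = 3. For comparison, the minimum possible |A + A| over all 5-element sets is 2·5 − 1 = 9 (so min K = 9/5), attained only by arithmetic progressions.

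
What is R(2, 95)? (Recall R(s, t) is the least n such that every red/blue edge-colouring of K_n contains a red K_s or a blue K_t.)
R(2, 95) = 95

R(2, k) = k for all k ≥ 2: in a 2-colouring of K_k, either some edge is red (a red K_2) or all edges are blue (a blue K_k). And K_{94} coloured all-blue has no blue K_95, so R(2, 95) > 94. Hence R(2, 95) = 95.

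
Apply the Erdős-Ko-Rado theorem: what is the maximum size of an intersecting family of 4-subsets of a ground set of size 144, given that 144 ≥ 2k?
max |F| = C(143, 3) = 477191

The Erdős-Ko-Rado theorem states: for n ≥ 2k, an intersecting family of k-subsets of an n-element set has size at most C(n − 1, k − 1), with equality for 'star' families {A ⊆ [n] : |A| = k, i ∈ A} (fix an element i). For n = 144, k = 4: C(143, 3) = 477191.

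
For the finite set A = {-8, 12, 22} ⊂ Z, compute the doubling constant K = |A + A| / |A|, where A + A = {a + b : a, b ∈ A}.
K = |A + A| / |A| = 6/3 = 2

Enumerate A + A = {a + b : a, b ∈ A}. With |A| = 3, there are |A|^2 = 9 ordered sum pairs; collecting distinct values, A + A = {-16, 4, 14, 24, 34, 44}, so |A + A| = 6. Thus K = 6/3 = 2. For comparison, the minimum possible |A + A| over all 3-element sets is 2·3 − 1 = 5 (so min K = 5/3), attained only by arithmetic progressions.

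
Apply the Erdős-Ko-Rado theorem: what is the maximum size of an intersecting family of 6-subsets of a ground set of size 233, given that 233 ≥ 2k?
max |F| = C(232, 5) = 5363112216

Erdős-Ko-Rado (1961): when n ≥ 2k, max |F| = C(n−1, k−1). The bound is attained by the star {A : i ∈ A} for any fixed i ∈ [n]. Here C(233−1, 6−1) = C(232, 5) = 5363112216.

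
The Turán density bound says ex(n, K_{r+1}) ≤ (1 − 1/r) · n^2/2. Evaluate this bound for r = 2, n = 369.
Turán density bound = (1/2) · 369^2/2 = 136161/4 ≈ 34040.25

Turán's theorem: ex(n, K_{r+1}) is achieved by the complete r-partite Turán graph T(n, r) with parts as balanced as possible, and is at most (1 − 1/r) · n^2/2. For r = 2, n = 369: the density bound is (1/2) · 136161/2 = 136161/4 ≈ 34040.25. The integer-valued extremum is e(T(369, 2)) = 34040, which is strictly less than the density bound 136161/4 since 2 ∤ 369 (the parts of T(369, 2) cannot all be equal).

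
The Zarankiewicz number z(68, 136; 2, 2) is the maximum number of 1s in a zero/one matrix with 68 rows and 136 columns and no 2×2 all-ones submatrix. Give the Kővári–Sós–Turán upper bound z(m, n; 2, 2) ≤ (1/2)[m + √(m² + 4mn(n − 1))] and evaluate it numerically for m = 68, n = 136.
z(68, 136; 2, 2) ≤ (1/2)[68 + √(68² + 4·68·136·135)] = (1/2)[68 + √4998544] = 1151.8712

Kővári–Sós–Turán: let r_1, ..., r_68 be the row sums and z = Σ r_i the total number of 1s. Each pair of columns can share at most one row with both entries 1 (else a 2×2 all-ones block appears), so Σ_i C(r_i, 2) ≤ C(136, 2) = 9180. By convexity Σ_i C(r_i, 2) ≥ 68·C(z/68, 2) = z(z − 68)/(2·68), giving z² − 68z − 68·136·135 ≤ 0 and hence z ≤ (1/2)[68 + √(4624 + 4·1248480)] = (1/2)[68 + √4998544] ≈ (1/2)(68 + 2235.7424) = 1151.8712.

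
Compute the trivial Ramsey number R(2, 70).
R(2, 70) = 70

R(2, k) = k for all k ≥ 2: in a 2-colouring of K_k, either some edge is red (a red K_2) or all edges are blue (a blue K_k). And K_{69} coloured all-blue has no blue K_70, so R(2, 70) > 69. Hence R(2, 70) = 70.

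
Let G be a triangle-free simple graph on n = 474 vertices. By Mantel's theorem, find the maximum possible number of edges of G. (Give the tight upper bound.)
ex(474, K_3) = ⌊474^2/4⌋ = 56169

Mantel (1907): a triangle-free graph on n vertices has at most ⌊n^2/4⌋ edges, with equality for the complete bipartite graph K_{⌊n/2⌋, ⌈n/2⌉}. For n = 474: ⌊474^2/4⌋ = ⌊224676/4⌋ = 56169. The extremal graph is K_{237, 237}, which has 237·237 = 56169 edges.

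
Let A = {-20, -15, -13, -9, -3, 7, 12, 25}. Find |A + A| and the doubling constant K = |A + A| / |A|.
K = |A + A| / |A| = 33/8

Enumerate A + A = {a + b : a, b ∈ A}. With |A| = 8, there are |A|^2 = 64 ordered sum pairs; collecting distinct values, A + A = {-40, -35, -33, -30, -29, -28, -26, -24, -23, -22, -18, -16, -13, -12, -8, -6, -3, -2, -1, 3, 4, 5, 9, 10, 12, 14, 16, 19, 22, 24, 32, 37, 50}, so |A + A| = 33. Thus K = 33/8. For comparison, the minimum possible |A + A| over all 8-element sets is 2·8 − 1 = 15 (so min K = 15/8), attained only by arithmetic progressions.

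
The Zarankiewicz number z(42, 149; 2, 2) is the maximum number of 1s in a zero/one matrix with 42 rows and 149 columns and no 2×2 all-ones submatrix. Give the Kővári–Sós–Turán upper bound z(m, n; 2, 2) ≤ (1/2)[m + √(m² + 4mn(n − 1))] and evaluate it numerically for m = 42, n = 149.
z(42, 149; 2, 2) ≤ (1/2)[42 + √(42² + 4·42·149·148)] = (1/2)[42 + √3706500] = 983.6136

Kővári–Sós–Turán: let r_1, ..., r_42 be the row sums and z = Σ r_i the total number of 1s. Each pair of columns can share at most one row with both entries 1 (else a 2×2 all-ones block appears), so Σ_i C(r_i, 2) ≤ C(149, 2) = 11026. By convexity Σ_i C(r_i, 2) ≥ 42·C(z/42, 2) = z(z − 42)/(2·42), giving z² − 42z − 42·149·148 ≤ 0 and hence z ≤ (1/2)[42 + √(1764 + 4·926184)] = (1/2)[42 + √3706500] ≈ (1/2)(42 + 1925.2273) = 983.6136.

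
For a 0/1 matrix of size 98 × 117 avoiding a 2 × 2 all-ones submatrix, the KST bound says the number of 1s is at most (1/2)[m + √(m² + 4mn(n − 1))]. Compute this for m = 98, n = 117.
z(98, 117; 2, 2) ≤ (1/2)[98 + √(98² + 4·98·117·116)] = (1/2)[98 + √5329828] = 1203.321

Kővári–Sós–Turán: let r_1, ..., r_98 be the row sums and z = Σ r_i the total number of 1s. Each pair of columns can share at most one row with both entries 1 (else a 2×2 all-ones block appears), so Σ_i C(r_i, 2) ≤ C(117, 2) = 6786. By convexity Σ_i C(r_i, 2) ≥ 98·C(z/98, 2) = z(z − 98)/(2·98), giving z² − 98z − 98·117·116 ≤ 0 and hence z ≤ (1/2)[98 + √(9604 + 4·1330056)] = (1/2)[98 + √5329828] ≈ (1/2)(98 + 2308.642) = 1203.321.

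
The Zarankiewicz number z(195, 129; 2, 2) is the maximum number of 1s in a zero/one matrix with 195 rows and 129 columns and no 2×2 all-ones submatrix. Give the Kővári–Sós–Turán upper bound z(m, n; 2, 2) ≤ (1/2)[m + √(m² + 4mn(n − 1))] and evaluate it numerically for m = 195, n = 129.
z(195, 129; 2, 2) ≤ (1/2)[195 + √(195² + 4·195·129·128)] = (1/2)[195 + √12917385] = 1894.5382

Kővári–Sós–Turán: let r_1, ..., r_195 be the row sums and z = Σ r_i the total number of 1s. Each pair of columns can share at most one row with both entries 1 (else a 2×2 all-ones block appears), so Σ_i C(r_i, 2) ≤ C(129, 2) = 8256. By convexity Σ_i C(r_i, 2) ≥ 195·C(z/195, 2) = z(z − 195)/(2·195), giving z² − 195z − 195·129·128 ≤ 0 and hence z ≤ (1/2)[195 + √(38025 + 4·3219840)] = (1/2)[195 + √12917385] ≈ (1/2)(195 + 3594.0764) = 1894.5382.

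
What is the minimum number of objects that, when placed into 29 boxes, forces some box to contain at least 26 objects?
n = (26 − 1)·29 + 1 = 726

By the generalised pigeonhole principle, to guarantee some box contains ≥ r objects we need more than (r − 1) · k objects total. Threshold: n = (r − 1) · k + 1. With r = 26 and k = 29: n = 25 · 29 + 1 = 725 + 1 = 726. For n = 725 = 25 · 29, we can put exactly 25 objects in every box, avoiding 26 in any single one — so 726 is tight.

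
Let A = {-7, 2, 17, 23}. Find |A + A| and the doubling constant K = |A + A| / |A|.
K = |A + A| / |A| = 10/4 = 5/2

Enumerate A + A = {a + b : a, b ∈ A}. With |A| = 4, there are |A|^2 = 16 ordered sum pairs; collecting distinct values, A + A = {-14, -5, 4, 10, 16, 19, 25, 34, 40, 46}, so |A + A| = 10. Thus K = 10/4 = 5/2. For comparison, the minimum possible |A + A| over all 4-element sets is 2·4 − 1 = 7 (so min K = 7/4), attained only by arithmetic progressions.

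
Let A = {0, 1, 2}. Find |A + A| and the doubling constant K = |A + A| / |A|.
K = |A + A| / |A| = 5/3

Enumerate A + A = {a + b : a, b ∈ A}. With |A| = 3, there are |A|^2 = 9 ordered sum pairs; collecting distinct values, A + A = {0, 1, 2, 3, 4}, so |A + A| = 5. Thus K = 5/3. Here |A + A| = 2|A| − 1 = 5, the minimum possible — so K = 5/3 is minimal, which holds iff A is an arithmetic progression.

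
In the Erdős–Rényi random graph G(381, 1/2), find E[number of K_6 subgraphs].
E[# K_6] = C(381, 6) · (1/2)^C(6, 2) = 4083534986076 / 2^15 = 1020883746519/8192 ≈ 124619597.963745

For each 6-subset S of vertices (there are C(381, 6) = 4083534986076 such S), let X_S = 1 if S induces a K_6 (all C(6, 2) = 15 edges present). Then P(X_S = 1) = (1/2)^15 = 1/32768. By linearity of expectation, E[# K_6] = C(381, 6) · (1/2)^15 = 4083534986076 / 32768 = 1020883746519/8192 ≈ 124619597.963745.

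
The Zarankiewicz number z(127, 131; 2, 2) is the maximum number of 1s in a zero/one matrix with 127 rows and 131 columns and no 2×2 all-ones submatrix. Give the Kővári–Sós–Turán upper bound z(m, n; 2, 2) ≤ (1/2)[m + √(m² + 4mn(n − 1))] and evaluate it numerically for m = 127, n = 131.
z(127, 131; 2, 2) ≤ (1/2)[127 + √(127² + 4·127·131·130)] = (1/2)[127 + √8667369] = 1535.5198

Kővári–Sós–Turán: let r_1, ..., r_127 be the row sums and z = Σ r_i the total number of 1s. Each pair of columns can share at most one row with both entries 1 (else a 2×2 all-ones block appears), so Σ_i C(r_i, 2) ≤ C(131, 2) = 8515. By convexity Σ_i C(r_i, 2) ≥ 127·C(z/127, 2) = z(z − 127)/(2·127), giving z² − 127z − 127·131·130 ≤ 0 and hence z ≤ (1/2)[127 + √(16129 + 4·2162810)] = (1/2)[127 + √8667369] ≈ (1/2)(127 + 2944.0396) = 1535.5198.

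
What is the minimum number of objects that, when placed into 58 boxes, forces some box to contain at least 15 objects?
n = (15 − 1)·58 + 1 = 813

By the generalised pigeonhole principle, to guarantee some box contains ≥ r objects we need more than (r − 1) · k objects total. Threshold: n = (r − 1) · k + 1. With r = 15 and k = 58: n = 14 · 58 + 1 = 812 + 1 = 813. For n = 812 = 14 · 58, we can put exactly 14 objects in every box, avoiding 15 in any single one — so 813 is tight.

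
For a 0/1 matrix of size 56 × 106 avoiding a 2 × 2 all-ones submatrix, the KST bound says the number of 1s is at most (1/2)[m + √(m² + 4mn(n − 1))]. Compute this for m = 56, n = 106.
z(56, 106; 2, 2) ≤ (1/2)[56 + √(56² + 4·56·106·105)] = (1/2)[56 + √2496256] = 817.9772

Kővári–Sós–Turán: let r_1, ..., r_56 be the row sums and z = Σ r_i the total number of 1s. Each pair of columns can share at most one row with both entries 1 (else a 2×2 all-ones block appears), so Σ_i C(r_i, 2) ≤ C(106, 2) = 5565. By convexity Σ_i C(r_i, 2) ≥ 56·C(z/56, 2) = z(z − 56)/(2·56), giving z² − 56z − 56·106·105 ≤ 0 and hence z ≤ (1/2)[56 + √(3136 + 4·623280)] = (1/2)[56 + √2496256] ≈ (1/2)(56 + 1579.9544) = 817.9772.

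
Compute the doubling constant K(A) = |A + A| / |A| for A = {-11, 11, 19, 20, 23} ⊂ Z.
K = |A + A| / |A| = 15/5 = 3

Enumerate A + A = {a + b : a, b ∈ A}. With |A| = 5, there are |A|^2 = 25 ordered sum pairs; collecting distinct values, A + A = {-22, 0, 8, 9, 12, 22, 30, 31, 34, 38, 39, 40, 42, 43, 46}, so |A + A| = 15. Thus K = 15/5 = 3. For comparison, the minimum possible |A + A| over all 5-element sets is 2·5 − 1 = 9 (so min K = 9/5), attained only by arithmetic progressions.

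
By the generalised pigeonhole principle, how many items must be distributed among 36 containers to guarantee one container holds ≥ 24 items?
n = (24 − 1)·36 + 1 = 829

By the generalised pigeonhole principle, to guarantee some box contains ≥ r objects we need more than (r − 1) · k objects total. Threshold: n = (r − 1) · k + 1. With r = 24 and k = 36: n = 23 · 36 + 1 = 828 + 1 = 829. For n = 828 = 23 · 36, we can put exactly 23 objects in every box, avoiding 24 in any single one — so 829 is tight.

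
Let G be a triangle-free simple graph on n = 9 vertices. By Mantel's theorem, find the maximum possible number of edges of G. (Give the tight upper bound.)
ex(9, K_3) = ⌊9^2/4⌋ = 20

Mantel (1907): a triangle-free graph on n vertices has at most ⌊n^2/4⌋ edges, with equality for the complete bipartite graph K_{⌊n/2⌋, ⌈n/2⌉}. For n = 9: ⌊9^2/4⌋ = ⌊81/4⌋ = 20. The extremal graph is K_{4, 5}, which has 4·5 = 20 edges.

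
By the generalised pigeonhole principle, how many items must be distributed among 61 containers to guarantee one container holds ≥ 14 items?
n = (14 − 1)·61 + 1 = 794

By the generalised pigeonhole principle, to guarantee some box contains ≥ r objects we need more than (r − 1) · k objects total. Threshold: n = (r − 1) · k + 1. With r = 14 and k = 61: n = 13 · 61 + 1 = 793 + 1 = 794. For n = 793 = 13 · 61, we can put exactly 13 objects in every box, avoiding 14 in any single one — so 794 is tight.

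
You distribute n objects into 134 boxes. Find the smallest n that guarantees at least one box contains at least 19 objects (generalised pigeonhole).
n = (19 − 1)·134 + 1 = 2413

By the generalised pigeonhole principle, to guarantee some box contains ≥ r objects we need more than (r − 1) · k objects total. Threshold: n = (r − 1) · k + 1. With r = 19 and k = 134: n = 18 · 134 + 1 = 2412 + 1 = 2413. For n = 2412 = 18 · 134, we can put exactly 18 objects in every box, avoiding 19 in any single one — so 2413 is tight.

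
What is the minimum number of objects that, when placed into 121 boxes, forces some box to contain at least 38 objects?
n = (38 − 1)·121 + 1 = 4478

By the generalised pigeonhole principle, to guarantee some box contains ≥ r objects we need more than (r − 1) · k objects total. Threshold: n = (r − 1) · k + 1. With r = 38 and k = 121: n = 37 · 121 + 1 = 4477 + 1 = 4478. For n = 4477 = 37 · 121, we can put exactly 37 objects in every box, avoiding 38 in any single one — so 4478 is tight.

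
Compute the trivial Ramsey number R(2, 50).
R(2, 50) = 50

R(2, k) = k for all k ≥ 2: in a 2-colouring of K_k, either some edge is red (a red K_2) or all edges are blue (a blue K_k). And K_{49} coloured all-blue has no blue K_50, so R(2, 50) > 49. Hence R(2, 50) = 50.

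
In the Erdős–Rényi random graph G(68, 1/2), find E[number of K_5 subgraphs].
E[# K_5] = C(68, 5) · (1/2)^C(5, 2) = 10424128 / 2^10 = 162877/16 = 10179.8125

For each 5-subset S of vertices (there are C(68, 5) = 10424128 such S), let X_S = 1 if S induces a K_5 (all C(5, 2) = 10 edges present). Then P(X_S = 1) = (1/2)^10 = 1/1024. By linearity of expectation, E[# K_5] = C(68, 5) · (1/2)^10 = 10424128 / 1024 = 162877/16 = 10179.8125.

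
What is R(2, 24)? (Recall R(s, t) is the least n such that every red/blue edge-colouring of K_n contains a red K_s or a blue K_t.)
R(2, 24) = 24

R(2, k) = k for all k ≥ 2: in a 2-colouring of K_k, either some edge is red (a red K_2) or all edges are blue (a blue K_k). And K_{23} coloured all-blue has no blue K_24, so R(2, 24) > 23. Hence R(2, 24) = 24.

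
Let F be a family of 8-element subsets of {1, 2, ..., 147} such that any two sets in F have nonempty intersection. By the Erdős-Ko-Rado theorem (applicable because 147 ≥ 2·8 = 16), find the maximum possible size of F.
max |F| = C(146, 7) = 242451203280

The Erdős-Ko-Rado theorem states: for n ≥ 2k, an intersecting family of k-subsets of an n-element set has size at most C(n − 1, k − 1), with equality for 'star' families {A ⊆ [n] : |A| = k, i ∈ A} (fix an element i). For n = 147, k = 8: C(146, 7) = 242451203280.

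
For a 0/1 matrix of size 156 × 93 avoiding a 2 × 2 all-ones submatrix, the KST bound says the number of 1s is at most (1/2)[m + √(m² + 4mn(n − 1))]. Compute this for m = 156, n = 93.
z(156, 93; 2, 2) ≤ (1/2)[156 + √(156² + 4·156·93·92)] = (1/2)[156 + √5363280] = 1235.9378

Kővári–Sós–Turán: let r_1, ..., r_156 be the row sums and z = Σ r_i the total number of 1s. Each pair of columns can share at most one row with both entries 1 (else a 2×2 all-ones block appears), so Σ_i C(r_i, 2) ≤ C(93, 2) = 4278. By convexity Σ_i C(r_i, 2) ≥ 156·C(z/156, 2) = z(z − 156)/(2·156), giving z² − 156z − 156·93·92 ≤ 0 and hence z ≤ (1/2)[156 + √(24336 + 4·1334736)] = (1/2)[156 + √5363280] ≈ (1/2)(156 + 2315.8756) = 1235.9378.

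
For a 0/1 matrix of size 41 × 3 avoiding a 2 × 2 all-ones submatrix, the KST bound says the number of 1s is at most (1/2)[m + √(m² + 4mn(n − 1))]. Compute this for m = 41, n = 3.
z(41, 3; 2, 2) ≤ (1/2)[41 + √(41² + 4·41·3·2)] = (1/2)[41 + √2665] = 46.3118

Kővári–Sós–Turán: let r_1, ..., r_41 be the row sums and z = Σ r_i the total number of 1s. Each pair of columns can share at most one row with both entries 1 (else a 2×2 all-ones block appears), so Σ_i C(r_i, 2) ≤ C(3, 2) = 3. By convexity Σ_i C(r_i, 2) ≥ 41·C(z/41, 2) = z(z − 41)/(2·41), giving z² − 41z − 41·3·2 ≤ 0 and hence z ≤ (1/2)[41 + √(1681 + 4·246)] = (1/2)[41 + √2665] ≈ (1/2)(41 + 51.6236) = 46.3118.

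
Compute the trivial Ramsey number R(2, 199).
R(2, 199) = 199

R(2, k) = k for all k ≥ 2: in a 2-colouring of K_k, either some edge is red (a red K_2) or all edges are blue (a blue K_k). And K_{198} coloured all-blue has no blue K_199, so R(2, 199) > 198. Hence R(2, 199) = 199.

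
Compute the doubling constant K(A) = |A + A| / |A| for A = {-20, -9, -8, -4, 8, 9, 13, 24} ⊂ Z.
K = |A + A| / |A| = 30/8 = 15/4

Enumerate A + A = {a + b : a, b ∈ A}. With |A| = 8, there are |A|^2 = 64 ordered sum pairs; collecting distinct values, A + A = {-40, -29, -28, -24, -18, -17, -16, -13, -12, -11, -8, -7, -1, 0, 1, 4, 5, 9, 15, 16, 17, 18, 20, 21, 22, 26, 32, 33, 37, 48}, so |A + A| = 30. Thus K = 30/8 = 15/4. For comparison, the minimum possible |A + A| over all 8-element sets is 2·8 − 1 = 15 (so min K = 15/8), attained only by arithmetic progressions.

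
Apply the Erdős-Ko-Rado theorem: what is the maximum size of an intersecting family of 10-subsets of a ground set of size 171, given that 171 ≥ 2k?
max |F| = C(170, 9) = 263473442099010

Erdős-Ko-Rado (1961): when n ≥ 2k, max |F| = C(n−1, k−1). The bound is attained by the star {A : i ∈ A} for any fixed i ∈ [n]. Here C(171−1, 10−1) = C(170, 9) = 263473442099010.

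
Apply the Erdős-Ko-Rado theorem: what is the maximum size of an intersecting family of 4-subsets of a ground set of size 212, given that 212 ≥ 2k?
max |F| = C(211, 3) = 1543465

The Erdős-Ko-Rado theorem states: for n ≥ 2k, an intersecting family of k-subsets of an n-element set has size at most C(n − 1, k − 1), with equality for 'star' families {A ⊆ [n] : |A| = k, i ∈ A} (fix an element i). For n = 212, k = 4: C(211, 3) = 1543465.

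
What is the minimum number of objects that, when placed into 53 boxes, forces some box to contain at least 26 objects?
n = (26 − 1)·53 + 1 = 1326

By the generalised pigeonhole principle, to guarantee some box contains ≥ r objects we need more than (r − 1) · k objects total. Threshold: n = (r − 1) · k + 1. With r = 26 and k = 53: n = 25 · 53 + 1 = 1325 + 1 = 1326. For n = 1325 = 25 · 53, we can put exactly 25 objects in every box, avoiding 26 in any single one — so 1326 is tight.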